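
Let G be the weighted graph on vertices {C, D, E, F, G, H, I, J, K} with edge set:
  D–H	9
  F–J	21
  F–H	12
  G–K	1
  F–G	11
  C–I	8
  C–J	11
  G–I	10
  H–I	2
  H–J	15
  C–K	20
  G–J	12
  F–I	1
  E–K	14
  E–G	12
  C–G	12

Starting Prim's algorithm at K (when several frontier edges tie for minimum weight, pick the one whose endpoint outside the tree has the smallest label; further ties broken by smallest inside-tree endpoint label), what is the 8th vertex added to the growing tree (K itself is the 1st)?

J

Prim, starting at K.
Step 1: cheapest edge leaving the tree is G–K (1); add G.
Step 2: cheapest edge leaving the tree is G–I (10); add I.
Step 3: cheapest edge leaving the tree is F–I (1); add F.
Step 4: cheapest edge leaving the tree is H–I (2); add H.
Step 5: cheapest edge leaving the tree is C–I (8); add C.
Step 6: cheapest edge leaving the tree is D–H (9); add D.
Step 7: cheapest edge leaving the tree is C–J (11); add J.
Step 8: cheapest edge leaving the tree is E–G (12); add E.
Vertex order: K, G, I, F, H, C, D, J, E. The 8th vertex is J.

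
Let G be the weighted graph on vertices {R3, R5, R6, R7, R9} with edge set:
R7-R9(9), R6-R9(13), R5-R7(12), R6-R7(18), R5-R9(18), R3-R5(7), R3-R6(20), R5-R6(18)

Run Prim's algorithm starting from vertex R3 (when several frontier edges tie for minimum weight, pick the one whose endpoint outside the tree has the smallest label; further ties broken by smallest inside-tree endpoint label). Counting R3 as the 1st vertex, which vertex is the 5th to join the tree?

Grow the tree from R3 using Prim:
Step 1: cheapest edge leaving the tree is R3-R5 (7); add R5.
Step 2: cheapest edge leaving the tree is R5-R7 (12); add R7.
Step 3: cheapest edge leaving the tree is R7-R9 (9); add R9.
Step 4: cheapest edge leaving the tree is R6-R9 (13); add R6.
Vertex order: R3, R5, R7, R9, R6. The 5th vertex is R6.

R6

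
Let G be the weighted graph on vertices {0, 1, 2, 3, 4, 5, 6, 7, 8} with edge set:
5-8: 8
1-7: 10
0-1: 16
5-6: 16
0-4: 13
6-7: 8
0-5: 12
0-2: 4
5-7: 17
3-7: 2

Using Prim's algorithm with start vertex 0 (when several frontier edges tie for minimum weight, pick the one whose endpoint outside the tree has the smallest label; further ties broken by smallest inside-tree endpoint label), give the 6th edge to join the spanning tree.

Prim's algorithm from 0:
Step 1: frontier [0-2 4, 0-5 12, 0-4 13, 0-1 16] → take 0-2 (4); add 2.
Step 2: frontier [0-5 12, 0-4 13, 0-1 16] → take 0-5 (12); add 5.
Step 3: frontier [0-4 13, 0-1 16, 5-8 8, 5-6 16, 5-7 17] → take 5-8 (8); add 8.
Step 4: frontier [0-4 13, 0-1 16, 5-6 16, 5-7 17] → take 0-4 (13); add 4.
Step 5: frontier [0-1 16, 5-6 16, 5-7 17] → take 0-1 (16); add 1.
Step 6: frontier [1-7 10, 5-6 16, 5-7 17] → take 1-7 (10); add 7.
Step 7: frontier [5-6 16, 3-7 2, 6-7 8] → take 3-7 (2); add 3.
Step 8: frontier [5-6 16, 6-7 8] → take 6-7 (8); add 6.
The 6th edge added is 1-7.

1-7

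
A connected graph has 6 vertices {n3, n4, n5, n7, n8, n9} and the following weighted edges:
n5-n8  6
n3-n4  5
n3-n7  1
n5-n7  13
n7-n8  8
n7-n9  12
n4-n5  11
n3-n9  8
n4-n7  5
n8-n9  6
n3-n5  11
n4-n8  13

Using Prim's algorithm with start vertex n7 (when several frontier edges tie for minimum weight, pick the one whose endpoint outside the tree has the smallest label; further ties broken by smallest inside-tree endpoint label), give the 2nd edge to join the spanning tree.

n3-n4

Grow the tree from n7 using Prim:
Step 1: cheapest edge leaving the tree is n3-n7 (1); add n3.
Step 2: cheapest edge leaving the tree is n3-n4 (5); add n4.
Step 3: cheapest edge leaving the tree is n7-n8 (8); add n8.
Step 4: cheapest edge leaving the tree is n5-n8 (6); add n5.
Step 5: cheapest edge leaving the tree is n8-n9 (6); add n9.
The 2nd edge added is n3-n4.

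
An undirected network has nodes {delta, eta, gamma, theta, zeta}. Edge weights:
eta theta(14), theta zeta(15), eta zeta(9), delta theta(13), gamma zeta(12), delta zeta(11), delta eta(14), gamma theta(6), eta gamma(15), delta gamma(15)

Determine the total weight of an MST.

38

Kruskal's algorithm — process edges by increasing weight (ties by edge label):
gamma theta (6): add — endpoints in different components.
eta zeta (9): add — endpoints in different components.
delta zeta (11): add — endpoints in different components.
gamma zeta (12): add — endpoints in different components.
MST edges: gamma theta, eta zeta, delta zeta, gamma zeta; total weight 6+9+11+12 = 38.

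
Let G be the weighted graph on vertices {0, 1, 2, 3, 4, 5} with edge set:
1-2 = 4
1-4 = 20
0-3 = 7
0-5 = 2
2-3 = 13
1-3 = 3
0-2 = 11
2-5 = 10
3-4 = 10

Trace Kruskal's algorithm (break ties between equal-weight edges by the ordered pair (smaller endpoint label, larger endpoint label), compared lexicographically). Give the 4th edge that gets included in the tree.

0-3

Kruskal: consider edges lightest-first.
0-5 (2): add — endpoints in different components.
1-3 (3): add — endpoints in different components.
1-2 (4): add — endpoints in different components.
0-3 (7): add — endpoints in different components.
2-5 (10): skip — 2 and 5 already connected.
3-4 (10): add — endpoints in different components.
The 4th edge added is 0-3.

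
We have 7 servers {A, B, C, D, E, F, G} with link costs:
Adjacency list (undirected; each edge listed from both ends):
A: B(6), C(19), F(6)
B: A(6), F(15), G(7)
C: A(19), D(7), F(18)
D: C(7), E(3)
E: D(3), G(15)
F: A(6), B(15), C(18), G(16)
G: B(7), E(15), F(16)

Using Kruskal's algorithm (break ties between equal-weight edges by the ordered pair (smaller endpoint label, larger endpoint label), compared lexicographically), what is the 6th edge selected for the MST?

E-G

Kruskal: consider edges lightest-first.
D E (3): add — endpoints in different components.
A B (6): add — endpoints in different components.
A F (6): add — endpoints in different components.
B G (7): add — endpoints in different components.
C D (7): add — endpoints in different components.
B F (15): skip — B and F already connected.
E G (15): add — endpoints in different components.
The 6th edge added is E G.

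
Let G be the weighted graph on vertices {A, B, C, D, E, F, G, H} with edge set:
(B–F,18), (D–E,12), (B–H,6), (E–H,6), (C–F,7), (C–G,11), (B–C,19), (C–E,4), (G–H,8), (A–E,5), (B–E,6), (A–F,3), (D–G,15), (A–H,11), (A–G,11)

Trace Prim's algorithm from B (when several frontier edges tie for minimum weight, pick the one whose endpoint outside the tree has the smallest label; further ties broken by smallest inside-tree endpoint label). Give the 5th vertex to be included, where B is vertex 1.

F

Prim, starting at B.
Step 1: cheapest edge leaving the tree is B–E (6); add E.
Step 2: cheapest edge leaving the tree is C–E (4); add C.
Step 3: cheapest edge leaving the tree is A–E (5); add A.
Step 4: cheapest edge leaving the tree is A–F (3); add F.
Step 5: cheapest edge leaving the tree is B–H (6); add H.
Step 6: cheapest edge leaving the tree is G–H (8); add G.
Step 7: cheapest edge leaving the tree is D–E (12); add D.
Vertex order: B, E, C, A, F, H, G, D. The 5th vertex is F.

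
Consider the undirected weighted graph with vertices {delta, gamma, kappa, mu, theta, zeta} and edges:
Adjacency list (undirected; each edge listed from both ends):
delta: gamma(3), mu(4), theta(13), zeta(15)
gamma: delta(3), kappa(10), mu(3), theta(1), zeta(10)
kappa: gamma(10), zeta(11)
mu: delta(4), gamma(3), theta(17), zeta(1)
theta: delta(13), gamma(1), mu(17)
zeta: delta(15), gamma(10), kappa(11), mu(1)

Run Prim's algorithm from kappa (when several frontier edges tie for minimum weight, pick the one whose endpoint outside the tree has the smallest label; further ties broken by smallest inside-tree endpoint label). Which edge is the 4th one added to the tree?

gamma-mu

Prim's algorithm from kappa:
Step 1: frontier [gamma—kappa 10, kappa—zeta 11] → take gamma—kappa (10); add gamma.
Step 2: frontier [gamma—theta 1, delta—gamma 3, gamma—mu 3, gamma—zeta 10, kappa—zeta 11] → take gamma—theta (1); add theta.
Step 3: frontier [delta—gamma 3, gamma—mu 3, gamma—zeta 10, kappa—zeta 11, delta—theta 13, mu—theta 17] → take delta—gamma (3); add delta.
Step 4: frontier [delta—mu 4, delta—zeta 15, gamma—mu 3, gamma—zeta 10, kappa—zeta 11, mu—theta 17] → take gamma—mu (3); add mu.
Step 5: frontier [delta—zeta 15, gamma—zeta 10, kappa—zeta 11, mu—zeta 1] → take mu—zeta (1); add zeta.
The 4th edge added is gamma—mu.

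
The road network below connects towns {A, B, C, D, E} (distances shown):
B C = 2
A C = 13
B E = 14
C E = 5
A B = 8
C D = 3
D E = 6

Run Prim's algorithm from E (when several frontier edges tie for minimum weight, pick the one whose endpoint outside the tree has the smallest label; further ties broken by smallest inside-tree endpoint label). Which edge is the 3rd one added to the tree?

C-D

Prim's algorithm from E:
Step 1: frontier [C E 5, D E 6, B E 14] → take C E (5); add C.
Step 2: frontier [B C 2, C D 3, A C 13, D E 6, B E 14] → take B C (2); add B.
Step 3: frontier [A B 8, C D 3, A C 13, D E 6] → take C D (3); add D.
Step 4: frontier [A B 8, A C 13] → take A B (8); add A.
The 3rd edge added is C D.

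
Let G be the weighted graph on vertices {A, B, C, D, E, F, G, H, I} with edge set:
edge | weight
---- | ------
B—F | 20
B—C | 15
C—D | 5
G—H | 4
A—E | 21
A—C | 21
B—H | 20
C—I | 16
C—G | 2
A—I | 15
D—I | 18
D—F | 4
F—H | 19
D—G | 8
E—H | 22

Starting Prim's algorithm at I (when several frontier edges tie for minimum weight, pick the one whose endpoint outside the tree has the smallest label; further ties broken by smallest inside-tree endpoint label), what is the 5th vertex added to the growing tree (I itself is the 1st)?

Prim's algorithm from I:
Step 1: cheapest edge leaving the tree is A—I (15); add A.
Step 2: cheapest edge leaving the tree is C—I (16); add C.
Step 3: cheapest edge leaving the tree is C—G (2); add G.
Step 4: cheapest edge leaving the tree is G—H (4); add H.
Step 5: cheapest edge leaving the tree is C—D (5); add D.
Step 6: cheapest edge leaving the tree is D—F (4); add F.
Step 7: cheapest edge leaving the tree is B—C (15); add B.
Step 8: cheapest edge leaving the tree is A—E (21); add E.
Vertex order: I, A, C, G, H, D, F, B, E. The 5th vertex is H.

H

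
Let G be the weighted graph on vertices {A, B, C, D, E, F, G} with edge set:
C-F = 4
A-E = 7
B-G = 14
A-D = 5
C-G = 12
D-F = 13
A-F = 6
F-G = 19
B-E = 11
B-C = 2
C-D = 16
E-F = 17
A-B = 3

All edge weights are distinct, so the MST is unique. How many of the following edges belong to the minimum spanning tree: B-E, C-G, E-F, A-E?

2

Kruskal's algorithm — process edges by increasing weight (ties by edge label):
B-C (2): add. Components now {A} {B,C} {D} {E} {F} {G}
A-B (3): add. Components now {A,B,C} {D} {E} {F} {G}
C-F (4): add. Components now {A,B,C,F} {D} {E} {G}
A-D (5): add. Components now {A,B,C,D,F} {E} {G}
A-F (6): skip — A and F already connected.
A-E (7): add. Components now {A,B,C,D,E,F} {G}
B-E (11): skip — B and E already connected.
C-G (12): add. Components now {A,B,C,D,E,F,G}
MST edge set: {B-C, A-B, C-F, A-D, A-E, C-G}.
Of the listed edges, {C-G, A-E} are in the MST → 2.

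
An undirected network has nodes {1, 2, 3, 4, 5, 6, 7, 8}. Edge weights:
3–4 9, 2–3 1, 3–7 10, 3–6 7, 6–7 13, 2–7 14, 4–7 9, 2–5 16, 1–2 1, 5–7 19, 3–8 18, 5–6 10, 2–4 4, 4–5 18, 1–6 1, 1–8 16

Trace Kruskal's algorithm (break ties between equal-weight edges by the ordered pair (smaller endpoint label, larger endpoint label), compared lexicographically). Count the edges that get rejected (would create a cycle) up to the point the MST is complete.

Kruskal: consider edges lightest-first.
1–2 (1): add — endpoints in different components.
1–6 (1): add — endpoints in different components.
2–3 (1): add — endpoints in different components.
2–4 (4): add — endpoints in different components.
3–6 (7): skip — 3 and 6 already connected.
3–4 (9): skip — 3 and 4 already connected.
4–7 (9): add — endpoints in different components.
3–7 (10): skip — 3 and 7 already connected.
5–6 (10): add — endpoints in different components.
6–7 (13): skip — 6 and 7 already connected.
2–7 (14): skip — 2 and 7 already connected.
1–8 (16): add — endpoints in different components.
Edges rejected before the tree was complete: 5.

5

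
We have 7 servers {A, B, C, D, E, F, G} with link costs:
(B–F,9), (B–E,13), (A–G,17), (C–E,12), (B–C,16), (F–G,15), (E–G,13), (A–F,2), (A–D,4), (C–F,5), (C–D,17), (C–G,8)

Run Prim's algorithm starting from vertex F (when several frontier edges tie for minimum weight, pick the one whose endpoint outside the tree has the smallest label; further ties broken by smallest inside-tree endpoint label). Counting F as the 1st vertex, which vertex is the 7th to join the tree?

E

Grow the tree from F using Prim:
Step 1: frontier [A–F 2, C–F 5, B–F 9, F–G 15] → take A–F (2); add A.
Step 2: frontier [A–D 4, A–G 17, C–F 5, B–F 9, F–G 15] → take A–D (4); add D.
Step 3: frontier [A–G 17, C–D 17, C–F 5, B–F 9, F–G 15] → take C–F (5); add C.
Step 4: frontier [A–G 17, C–G 8, C–E 12, B–C 16, B–F 9, F–G 15] → take C–G (8); add G.
Step 5: frontier [C–E 12, B–C 16, B–F 9, E–G 13] → take B–F (9); add B.
Step 6: frontier [B–E 13, C–E 12, E–G 13] → take C–E (12); add E.
Vertex order: F, A, D, C, G, B, E. The 7th vertex is E.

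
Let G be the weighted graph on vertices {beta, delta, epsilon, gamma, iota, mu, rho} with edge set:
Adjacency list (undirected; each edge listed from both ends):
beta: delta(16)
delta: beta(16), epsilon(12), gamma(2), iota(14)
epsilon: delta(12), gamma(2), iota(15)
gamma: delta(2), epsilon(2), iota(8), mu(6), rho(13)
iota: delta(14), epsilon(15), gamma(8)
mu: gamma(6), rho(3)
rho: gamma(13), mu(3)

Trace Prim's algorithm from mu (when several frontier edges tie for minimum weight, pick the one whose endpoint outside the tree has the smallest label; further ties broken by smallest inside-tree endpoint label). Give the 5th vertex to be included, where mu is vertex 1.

epsilon

Prim, starting at mu.
Step 1: frontier [mu rho 3, gamma mu 6] → take mu rho (3); add rho.
Step 2: frontier [gamma mu 6, gamma rho 13] → take gamma mu (6); add gamma.
Step 3: frontier [delta gamma 2, epsilon gamma 2, gamma iota 8] → take delta gamma (2); add delta.
Step 4: frontier [delta epsilon 12, delta iota 14, beta delta 16, epsilon gamma 2, gamma iota 8] → take epsilon gamma (2); add epsilon.
Step 5: frontier [delta iota 14, beta delta 16, epsilon iota 15, gamma iota 8] → take gamma iota (8); add iota.
Step 6: frontier [beta delta 16] → take beta delta (16); add beta.
Vertex order: mu, rho, gamma, delta, epsilon, iota, beta. The 5th vertex is epsilon.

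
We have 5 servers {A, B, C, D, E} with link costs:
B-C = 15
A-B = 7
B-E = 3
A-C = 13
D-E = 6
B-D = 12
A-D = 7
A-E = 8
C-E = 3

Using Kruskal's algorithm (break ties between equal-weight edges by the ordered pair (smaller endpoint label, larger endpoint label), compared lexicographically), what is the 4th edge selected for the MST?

Kruskal: consider edges lightest-first.
B-E (3): add. Components now {A} {B,E} {C} {D}
C-E (3): add. Components now {A} {B,C,E} {D}
D-E (6): add. Components now {A} {B,C,D,E}
A-B (7): add. Components now {A,B,C,D,E}
The 4th edge added is A-B.

A-B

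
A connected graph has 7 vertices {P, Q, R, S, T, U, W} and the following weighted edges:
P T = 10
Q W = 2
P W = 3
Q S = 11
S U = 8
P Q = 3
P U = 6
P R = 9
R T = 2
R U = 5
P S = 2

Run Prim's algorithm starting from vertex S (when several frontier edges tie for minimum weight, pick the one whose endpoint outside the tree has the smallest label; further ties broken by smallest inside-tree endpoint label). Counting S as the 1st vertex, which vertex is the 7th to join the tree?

T

Grow the tree from S using Prim:
Step 1: frontier [P S 2, S U 8, Q S 11] → take P S (2); add P.
Step 2: frontier [P Q 3, P W 3, P U 6, P R 9, P T 10, S U 8, Q S 11] → take P Q (3); add Q.
Step 3: frontier [P W 3, P U 6, P R 9, P T 10, Q W 2, S U 8] → take Q W (2); add W.
Step 4: frontier [P U 6, P R 9, P T 10, S U 8] → take P U (6); add U.
Step 5: frontier [P R 9, P T 10, R U 5] → take R U (5); add R.
Step 6: frontier [P T 10, R T 2] → take R T (2); add T.
Vertex order: S, P, Q, W, U, R, T. The 7th vertex is T.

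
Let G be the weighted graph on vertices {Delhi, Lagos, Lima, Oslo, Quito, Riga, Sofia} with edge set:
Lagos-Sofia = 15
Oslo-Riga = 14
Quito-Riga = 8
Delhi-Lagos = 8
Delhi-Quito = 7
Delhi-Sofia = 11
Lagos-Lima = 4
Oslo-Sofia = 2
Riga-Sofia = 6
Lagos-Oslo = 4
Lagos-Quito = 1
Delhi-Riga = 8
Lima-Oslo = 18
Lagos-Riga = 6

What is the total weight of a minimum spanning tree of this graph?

Sort edges by weight, then run Kruskal:
Lagos-Quito (1): add — endpoints in different components.
Oslo-Sofia (2): add — endpoints in different components.
Lagos-Lima (4): add — endpoints in different components.
Lagos-Oslo (4): add — endpoints in different components.
Lagos-Riga (6): add — endpoints in different components.
Riga-Sofia (6): skip — Sofia and Riga already connected.
Delhi-Quito (7): add — endpoints in different components.
MST edges: Lagos-Quito, Oslo-Sofia, Lagos-Lima, Lagos-Oslo, Lagos-Riga, Delhi-Quito; total weight 1+2+4+4+6+7 = 24.

24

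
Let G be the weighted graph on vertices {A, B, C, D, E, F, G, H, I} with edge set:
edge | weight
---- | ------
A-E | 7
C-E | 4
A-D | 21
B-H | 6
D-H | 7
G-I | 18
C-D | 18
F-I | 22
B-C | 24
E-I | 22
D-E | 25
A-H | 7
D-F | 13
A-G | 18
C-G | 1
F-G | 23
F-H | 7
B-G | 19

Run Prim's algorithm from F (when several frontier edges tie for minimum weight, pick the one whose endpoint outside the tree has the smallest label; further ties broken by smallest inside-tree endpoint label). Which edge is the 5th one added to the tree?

Prim's algorithm from F:
Step 1: cheapest edge leaving the tree is F-H (7); add H.
Step 2: cheapest edge leaving the tree is B-H (6); add B.
Step 3: cheapest edge leaving the tree is A-H (7); add A.
Step 4: cheapest edge leaving the tree is D-H (7); add D.
Step 5: cheapest edge leaving the tree is A-E (7); add E.
Step 6: cheapest edge leaving the tree is C-E (4); add C.
Step 7: cheapest edge leaving the tree is C-G (1); add G.
Step 8: cheapest edge leaving the tree is G-I (18); add I.
The 5th edge added is A-E.

A-E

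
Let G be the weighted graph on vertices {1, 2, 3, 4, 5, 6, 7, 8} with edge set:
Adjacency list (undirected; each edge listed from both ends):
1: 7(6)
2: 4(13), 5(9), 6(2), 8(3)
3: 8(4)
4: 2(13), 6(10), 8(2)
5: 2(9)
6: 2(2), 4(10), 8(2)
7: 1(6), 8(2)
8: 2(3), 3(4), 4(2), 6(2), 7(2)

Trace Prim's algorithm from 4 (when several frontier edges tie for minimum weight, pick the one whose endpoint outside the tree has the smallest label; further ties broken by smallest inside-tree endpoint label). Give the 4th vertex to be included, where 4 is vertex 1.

Grow the tree from 4 using Prim:
Step 1: frontier [4 8 2, 4 6 10, 2 4 13] → take 4 8 (2); add 8.
Step 2: frontier [4 6 10, 2 4 13, 6 8 2, 7 8 2, 2 8 3, 3 8 4] → take 6 8 (2); add 6.
Step 3: frontier [2 4 13, 2 6 2, 7 8 2, 2 8 3, 3 8 4] → take 2 6 (2); add 2.
Step 4: frontier [2 5 9, 7 8 2, 3 8 4] → take 7 8 (2); add 7.
Step 5: frontier [2 5 9, 1 7 6, 3 8 4] → take 3 8 (4); add 3.
Step 6: frontier [2 5 9, 1 7 6] → take 1 7 (6); add 1.
Step 7: frontier [2 5 9] → take 2 5 (9); add 5.
Vertex order: 4, 8, 6, 2, 7, 3, 1, 5. The 4th vertex is 2.

2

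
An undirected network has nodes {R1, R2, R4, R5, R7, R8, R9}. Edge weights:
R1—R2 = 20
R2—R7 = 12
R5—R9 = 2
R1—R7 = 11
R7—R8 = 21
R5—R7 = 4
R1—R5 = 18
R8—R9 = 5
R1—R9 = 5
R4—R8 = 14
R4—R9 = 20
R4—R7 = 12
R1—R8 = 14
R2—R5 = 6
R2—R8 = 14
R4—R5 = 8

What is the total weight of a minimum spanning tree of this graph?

30

Prim's algorithm from R1:
Step 1: cheapest edge leaving the tree is R1—R9 (5); add R9.
Step 2: cheapest edge leaving the tree is R5—R9 (2); add R5.
Step 3: cheapest edge leaving the tree is R5—R7 (4); add R7.
Step 4: cheapest edge leaving the tree is R8—R9 (5); add R8.
Step 5: cheapest edge leaving the tree is R2—R5 (6); add R2.
Step 6: cheapest edge leaving the tree is R4—R5 (8); add R4.
MST edges: R1—R9, R5—R9, R5—R7, R8—R9, R2—R5, R4—R5; total weight 5+2+4+5+6+8 = 30.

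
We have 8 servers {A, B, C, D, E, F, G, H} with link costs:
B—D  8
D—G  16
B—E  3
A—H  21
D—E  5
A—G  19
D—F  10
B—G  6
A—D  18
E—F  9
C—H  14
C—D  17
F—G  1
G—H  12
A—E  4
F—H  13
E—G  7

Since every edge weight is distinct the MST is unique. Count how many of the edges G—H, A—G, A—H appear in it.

Sort edges by weight, then run Kruskal:
F—G (1): add — endpoints in different components.
B—E (3): add — endpoints in different components.
A—E (4): add — endpoints in different components.
D—E (5): add — endpoints in different components.
B—G (6): add — endpoints in different components.
E—G (7): skip — E and G already connected.
B—D (8): skip — B and D already connected.
E—F (9): skip — E and F already connected.
D—F (10): skip — D and F already connected.
G—H (12): add — endpoints in different components.
F—H (13): skip — F and H already connected.
C—H (14): add — endpoints in different components.
MST edge set: {F—G, B—E, A—E, D—E, B—G, G—H, C—H}.
Of the listed edges, {G—H} are in the MST → 1.

1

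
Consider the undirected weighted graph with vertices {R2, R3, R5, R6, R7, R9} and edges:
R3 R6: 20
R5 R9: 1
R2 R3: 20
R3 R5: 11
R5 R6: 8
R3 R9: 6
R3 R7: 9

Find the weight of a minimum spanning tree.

Prim's algorithm from R7:
Step 1: frontier [R3 R7 9] → take R3 R7 (9); add R3.
Step 2: frontier [R3 R9 6, R3 R5 11, R2 R3 20, R3 R6 20] → take R3 R9 (6); add R9.
Step 3: frontier [R3 R5 11, R2 R3 20, R3 R6 20, R5 R9 1] → take R5 R9 (1); add R5.
Step 4: frontier [R2 R3 20, R3 R6 20, R5 R6 8] → take R5 R6 (8); add R6.
Step 5: frontier [R2 R3 20] → take R2 R3 (20); add R2.
MST edges: R3 R7, R3 R9, R5 R9, R5 R6, R2 R3; total weight 9+6+1+8+20 = 44.

44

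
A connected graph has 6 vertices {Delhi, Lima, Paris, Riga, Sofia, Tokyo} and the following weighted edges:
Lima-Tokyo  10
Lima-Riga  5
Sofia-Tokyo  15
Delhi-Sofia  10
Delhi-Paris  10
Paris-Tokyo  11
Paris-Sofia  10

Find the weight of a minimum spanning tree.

Kruskal: consider edges lightest-first.
Lima-Riga (5): add — endpoints in different components.
Delhi-Paris (10): add — endpoints in different components.
Delhi-Sofia (10): add — endpoints in different components.
Lima-Tokyo (10): add — endpoints in different components.
Paris-Sofia (10): skip — Paris and Sofia already connected.
Paris-Tokyo (11): add — endpoints in different components.
MST edges: Lima-Riga, Delhi-Paris, Delhi-Sofia, Lima-Tokyo, Paris-Tokyo; total weight 5+10+10+10+11 = 46.

46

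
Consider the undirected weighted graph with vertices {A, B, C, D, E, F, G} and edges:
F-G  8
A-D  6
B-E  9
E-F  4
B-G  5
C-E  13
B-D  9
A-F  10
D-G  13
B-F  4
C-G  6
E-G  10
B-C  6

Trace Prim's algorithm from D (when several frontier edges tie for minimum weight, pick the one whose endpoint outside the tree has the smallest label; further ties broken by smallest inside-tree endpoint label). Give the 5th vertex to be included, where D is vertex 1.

E

Prim's algorithm from D:
Step 1: cheapest edge leaving the tree is A-D (6); add A.
Step 2: cheapest edge leaving the tree is B-D (9); add B.
Step 3: cheapest edge leaving the tree is B-F (4); add F.
Step 4: cheapest edge leaving the tree is E-F (4); add E.
Step 5: cheapest edge leaving the tree is B-G (5); add G.
Step 6: cheapest edge leaving the tree is B-C (6); add C.
Vertex order: D, A, B, F, E, G, C. The 5th vertex is E.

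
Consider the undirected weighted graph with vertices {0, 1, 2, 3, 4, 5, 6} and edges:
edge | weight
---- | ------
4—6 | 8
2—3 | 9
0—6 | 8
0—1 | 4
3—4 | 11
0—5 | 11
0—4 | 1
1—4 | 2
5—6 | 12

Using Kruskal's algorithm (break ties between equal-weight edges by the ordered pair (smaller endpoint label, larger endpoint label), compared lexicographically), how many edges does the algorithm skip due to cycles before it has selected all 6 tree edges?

Kruskal: consider edges lightest-first.
0—4 (1): add — endpoints in different components.
1—4 (2): add — endpoints in different components.
0—1 (4): skip — 0 and 1 already connected.
0—6 (8): add — endpoints in different components.
4—6 (8): skip — 4 and 6 already connected.
2—3 (9): add — endpoints in different components.
0—5 (11): add — endpoints in different components.
3—4 (11): add — endpoints in different components.
Edges rejected before the tree was complete: 2.

2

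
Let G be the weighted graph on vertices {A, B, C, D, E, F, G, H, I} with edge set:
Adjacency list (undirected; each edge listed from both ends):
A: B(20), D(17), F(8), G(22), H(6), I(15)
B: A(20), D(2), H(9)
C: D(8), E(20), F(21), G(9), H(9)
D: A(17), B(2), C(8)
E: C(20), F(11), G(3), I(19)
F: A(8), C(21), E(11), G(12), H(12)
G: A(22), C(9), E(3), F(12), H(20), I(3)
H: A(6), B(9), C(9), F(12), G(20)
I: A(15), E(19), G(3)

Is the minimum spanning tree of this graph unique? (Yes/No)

No

Kruskal: consider edges lightest-first.
B-D (2): add — endpoints in different components.
E-G (3): add — endpoints in different components.
G-I (3): add — endpoints in different components.
A-H (6): add — endpoints in different components.
A-F (8): add — endpoints in different components.
C-D (8): add — endpoints in different components.
B-H (9): add — endpoints in different components.
C-G (9): add — endpoints in different components.
Non-tree edge C-H has weight 9, equal to the heaviest edge on its tree cycle — swapping gives another MST of the same weight. Not unique.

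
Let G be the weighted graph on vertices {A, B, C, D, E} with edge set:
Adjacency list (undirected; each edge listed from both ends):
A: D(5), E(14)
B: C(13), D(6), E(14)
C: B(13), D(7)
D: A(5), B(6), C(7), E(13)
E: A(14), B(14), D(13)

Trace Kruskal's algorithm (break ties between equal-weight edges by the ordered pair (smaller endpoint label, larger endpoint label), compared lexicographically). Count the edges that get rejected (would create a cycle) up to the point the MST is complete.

1

Kruskal: consider edges lightest-first.
A-D (5): add — endpoints in different components.
B-D (6): add — endpoints in different components.
C-D (7): add — endpoints in different components.
B-C (13): skip — B and C already connected.
D-E (13): add — endpoints in different components.
Edges rejected before the tree was complete: 1.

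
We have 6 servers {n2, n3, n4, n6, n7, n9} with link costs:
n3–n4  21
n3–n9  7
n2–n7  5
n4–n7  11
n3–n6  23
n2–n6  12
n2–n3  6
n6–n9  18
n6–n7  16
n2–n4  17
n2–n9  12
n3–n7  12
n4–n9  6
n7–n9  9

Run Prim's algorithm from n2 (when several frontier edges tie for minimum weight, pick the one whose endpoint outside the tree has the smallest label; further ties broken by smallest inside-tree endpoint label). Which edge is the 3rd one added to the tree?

n3-n9

Grow the tree from n2 using Prim:
Step 1: cheapest edge leaving the tree is n2–n7 (5); add n7.
Step 2: cheapest edge leaving the tree is n2–n3 (6); add n3.
Step 3: cheapest edge leaving the tree is n3–n9 (7); add n9.
Step 4: cheapest edge leaving the tree is n4–n9 (6); add n4.
Step 5: cheapest edge leaving the tree is n2–n6 (12); add n6.
The 3rd edge added is n3–n9.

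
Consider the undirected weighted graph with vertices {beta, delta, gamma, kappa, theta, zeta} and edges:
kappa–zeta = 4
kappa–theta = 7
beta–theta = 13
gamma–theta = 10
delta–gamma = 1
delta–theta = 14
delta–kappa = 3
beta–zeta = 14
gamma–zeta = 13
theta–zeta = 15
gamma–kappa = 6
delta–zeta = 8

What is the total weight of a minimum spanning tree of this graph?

Prim's algorithm from beta:
Step 1: frontier [beta–theta 13, beta–zeta 14] → take beta–theta (13); add theta.
Step 2: frontier [beta–zeta 14, kappa–theta 7, gamma–theta 10, delta–theta 14, theta–zeta 15] → take kappa–theta (7); add kappa.
Step 3: frontier [beta–zeta 14, delta–kappa 3, kappa–zeta 4, gamma–kappa 6, gamma–theta 10, delta–theta 14, theta–zeta 15] → take delta–kappa (3); add delta.
Step 4: frontier [beta–zeta 14, delta–gamma 1, delta–zeta 8, kappa–zeta 4, gamma–kappa 6, gamma–theta 10, theta–zeta 15] → take delta–gamma (1); add gamma.
Step 5: frontier [beta–zeta 14, delta–zeta 8, gamma–zeta 13, kappa–zeta 4, theta–zeta 15] → take kappa–zeta (4); add zeta.
MST edges: beta–theta, kappa–theta, delta–kappa, delta–gamma, kappa–zeta; total weight 13+7+3+1+4 = 28.

28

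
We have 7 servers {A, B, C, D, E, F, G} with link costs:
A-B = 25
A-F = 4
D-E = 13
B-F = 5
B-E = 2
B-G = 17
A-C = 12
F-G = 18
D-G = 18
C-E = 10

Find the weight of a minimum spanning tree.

Grow the tree from E using Prim:
Step 1: cheapest edge leaving the tree is B-E (2); add B.
Step 2: cheapest edge leaving the tree is B-F (5); add F.
Step 3: cheapest edge leaving the tree is A-F (4); add A.
Step 4: cheapest edge leaving the tree is C-E (10); add C.
Step 5: cheapest edge leaving the tree is D-E (13); add D.
Step 6: cheapest edge leaving the tree is B-G (17); add G.
MST edges: B-E, B-F, A-F, C-E, D-E, B-G; total weight 2+5+4+10+13+17 = 51.

51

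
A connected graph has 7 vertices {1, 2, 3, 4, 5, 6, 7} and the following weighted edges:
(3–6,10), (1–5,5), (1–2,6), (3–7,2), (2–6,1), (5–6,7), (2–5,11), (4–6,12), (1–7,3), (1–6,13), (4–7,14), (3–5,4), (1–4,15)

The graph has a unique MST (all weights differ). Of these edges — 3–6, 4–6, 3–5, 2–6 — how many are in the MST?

Kruskal: consider edges lightest-first.
2–6 (1): add. Components now {1} {2,6} {3} {4} {5} {7}
3–7 (2): add. Components now {1} {2,6} {3,7} {4} {5}
1–7 (3): add. Components now {1,3,7} {2,6} {4} {5}
3–5 (4): add. Components now {1,3,5,7} {2,6} {4}
1–5 (5): skip — 1 and 5 already connected.
1–2 (6): add. Components now {1,2,3,5,6,7} {4}
5–6 (7): skip — 5 and 6 already connected.
3–6 (10): skip — 3 and 6 already connected.
2–5 (11): skip — 2 and 5 already connected.
4–6 (12): add. Components now {1,2,3,4,5,6,7}
MST edge set: {2–6, 3–7, 1–7, 3–5, 1–2, 4–6}.
Of the listed edges, {4–6, 3–5, 2–6} are in the MST → 3.

3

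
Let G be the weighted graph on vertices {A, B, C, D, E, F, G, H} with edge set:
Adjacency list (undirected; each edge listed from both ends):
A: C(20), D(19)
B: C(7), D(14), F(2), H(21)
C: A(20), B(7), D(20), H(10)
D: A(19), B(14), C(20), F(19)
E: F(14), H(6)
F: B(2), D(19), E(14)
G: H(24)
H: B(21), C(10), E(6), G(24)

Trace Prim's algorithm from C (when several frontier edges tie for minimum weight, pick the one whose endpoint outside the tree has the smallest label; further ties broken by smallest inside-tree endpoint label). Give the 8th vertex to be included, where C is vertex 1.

Grow the tree from C using Prim:
Step 1: cheapest edge leaving the tree is B-C (7); add B.
Step 2: cheapest edge leaving the tree is B-F (2); add F.
Step 3: cheapest edge leaving the tree is C-H (10); add H.
Step 4: cheapest edge leaving the tree is E-H (6); add E.
Step 5: cheapest edge leaving the tree is B-D (14); add D.
Step 6: cheapest edge leaving the tree is A-D (19); add A.
Step 7: cheapest edge leaving the tree is G-H (24); add G.
Vertex order: C, B, F, H, E, D, A, G. The 8th vertex is G.

G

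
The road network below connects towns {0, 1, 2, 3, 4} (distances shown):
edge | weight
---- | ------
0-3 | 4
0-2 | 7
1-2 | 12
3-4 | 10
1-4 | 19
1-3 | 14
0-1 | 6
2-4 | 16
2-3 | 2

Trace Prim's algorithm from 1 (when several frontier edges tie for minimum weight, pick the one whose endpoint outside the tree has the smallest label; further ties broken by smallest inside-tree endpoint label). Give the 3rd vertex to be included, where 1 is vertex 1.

3

Prim's algorithm from 1:
Step 1: cheapest edge leaving the tree is 0-1 (6); add 0.
Step 2: cheapest edge leaving the tree is 0-3 (4); add 3.
Step 3: cheapest edge leaving the tree is 2-3 (2); add 2.
Step 4: cheapest edge leaving the tree is 3-4 (10); add 4.
Vertex order: 1, 0, 3, 2, 4. The 3rd vertex is 3.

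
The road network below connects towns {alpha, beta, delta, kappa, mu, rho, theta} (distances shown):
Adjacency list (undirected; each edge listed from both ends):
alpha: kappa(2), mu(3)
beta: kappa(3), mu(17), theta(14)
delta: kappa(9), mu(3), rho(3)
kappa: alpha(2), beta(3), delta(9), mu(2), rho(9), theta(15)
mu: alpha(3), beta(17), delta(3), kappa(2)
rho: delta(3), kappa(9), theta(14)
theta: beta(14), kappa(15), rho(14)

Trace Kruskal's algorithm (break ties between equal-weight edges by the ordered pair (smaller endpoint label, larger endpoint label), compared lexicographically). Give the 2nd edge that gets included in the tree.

kappa-mu

Kruskal's algorithm — process edges by increasing weight (ties by edge label):
alpha kappa (2): add. Components now {alpha,kappa} {delta} {mu} {rho} {theta} {beta}
kappa mu (2): add. Components now {alpha,kappa,mu} {delta} {rho} {theta} {beta}
alpha mu (3): skip — alpha and mu already connected.
beta kappa (3): add. Components now {alpha,beta,kappa,mu} {delta} {rho} {theta}
delta mu (3): add. Components now {alpha,beta,delta,kappa,mu} {rho} {theta}
delta rho (3): add. Components now {alpha,beta,delta,kappa,mu,rho} {theta}
delta kappa (9): skip — kappa and delta already connected.
kappa rho (9): skip — kappa and rho already connected.
beta theta (14): add. Components now {alpha,beta,delta,kappa,mu,rho,theta}
The 2nd edge added is kappa mu.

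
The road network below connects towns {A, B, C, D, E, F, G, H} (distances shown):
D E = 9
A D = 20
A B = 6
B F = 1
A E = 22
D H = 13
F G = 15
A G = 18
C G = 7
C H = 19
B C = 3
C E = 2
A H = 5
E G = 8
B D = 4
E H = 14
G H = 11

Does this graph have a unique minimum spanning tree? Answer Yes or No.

Yes

Kruskal's algorithm — process edges by increasing weight (ties by edge label):
B F (1): add — endpoints in different components.
C E (2): add — endpoints in different components.
B C (3): add — endpoints in different components.
B D (4): add — endpoints in different components.
A H (5): add — endpoints in different components.
A B (6): add — endpoints in different components.
C G (7): add — endpoints in different components.
Every non-tree edge has weight strictly greater than the heaviest edge on the tree path between its endpoints, so the MST is unique.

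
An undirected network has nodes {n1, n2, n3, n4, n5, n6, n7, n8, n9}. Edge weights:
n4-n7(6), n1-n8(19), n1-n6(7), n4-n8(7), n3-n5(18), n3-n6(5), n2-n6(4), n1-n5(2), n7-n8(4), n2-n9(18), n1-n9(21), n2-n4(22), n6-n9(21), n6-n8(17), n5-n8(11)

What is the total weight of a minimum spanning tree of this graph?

57

Prim's algorithm from n7:
Step 1: cheapest edge leaving the tree is n7-n8 (4); add n8.
Step 2: cheapest edge leaving the tree is n4-n7 (6); add n4.
Step 3: cheapest edge leaving the tree is n5-n8 (11); add n5.
Step 4: cheapest edge leaving the tree is n1-n5 (2); add n1.
Step 5: cheapest edge leaving the tree is n1-n6 (7); add n6.
Step 6: cheapest edge leaving the tree is n2-n6 (4); add n2.
Step 7: cheapest edge leaving the tree is n3-n6 (5); add n3.
Step 8: cheapest edge leaving the tree is n2-n9 (18); add n9.
MST edges: n7-n8, n4-n7, n5-n8, n1-n5, n1-n6, n2-n6, n3-n6, n2-n9; total weight 4+6+11+2+7+4+5+18 = 57.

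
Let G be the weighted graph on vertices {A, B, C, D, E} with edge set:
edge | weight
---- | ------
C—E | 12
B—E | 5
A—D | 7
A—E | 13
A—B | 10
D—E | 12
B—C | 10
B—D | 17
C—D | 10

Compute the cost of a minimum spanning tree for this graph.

Kruskal's algorithm — process edges by increasing weight (ties by edge label):
B—E (5): add — endpoints in different components.
A—D (7): add — endpoints in different components.
A—B (10): add — endpoints in different components.
B—C (10): add — endpoints in different components.
MST edges: B—E, A—D, A—B, B—C; total weight 5+7+10+10 = 32.

32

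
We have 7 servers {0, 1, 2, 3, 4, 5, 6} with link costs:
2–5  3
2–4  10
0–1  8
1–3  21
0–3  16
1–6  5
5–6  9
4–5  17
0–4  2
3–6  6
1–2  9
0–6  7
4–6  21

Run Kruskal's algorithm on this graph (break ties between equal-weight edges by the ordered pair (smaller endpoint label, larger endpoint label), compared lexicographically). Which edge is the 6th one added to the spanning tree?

Kruskal: consider edges lightest-first.
0–4 (2): add. Components now {0,4} {1} {2} {3} {5} {6}
2–5 (3): add. Components now {0,4} {1} {2,5} {3} {6}
1–6 (5): add. Components now {0,4} {1,6} {2,5} {3}
3–6 (6): add. Components now {0,4} {1,3,6} {2,5}
0–6 (7): add. Components now {0,1,3,4,6} {2,5}
0–1 (8): skip — 0 and 1 already connected.
1–2 (9): add. Components now {0,1,2,3,4,5,6}
The 6th edge added is 1–2.

1-2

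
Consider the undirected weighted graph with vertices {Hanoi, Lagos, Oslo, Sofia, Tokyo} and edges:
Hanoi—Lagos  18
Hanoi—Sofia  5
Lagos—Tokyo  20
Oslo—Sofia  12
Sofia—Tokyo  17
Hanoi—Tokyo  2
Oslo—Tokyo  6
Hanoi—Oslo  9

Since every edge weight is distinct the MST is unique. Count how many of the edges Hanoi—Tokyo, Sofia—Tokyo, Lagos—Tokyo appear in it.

Kruskal's algorithm — process edges by increasing weight (ties by edge label):
Hanoi—Tokyo (2): add — endpoints in different components.
Hanoi—Sofia (5): add — endpoints in different components.
Oslo—Tokyo (6): add — endpoints in different components.
Hanoi—Oslo (9): skip — Hanoi and Oslo already connected.
Oslo—Sofia (12): skip — Sofia and Oslo already connected.
Sofia—Tokyo (17): skip — Tokyo and Sofia already connected.
Hanoi—Lagos (18): add — endpoints in different components.
MST edge set: {Hanoi—Tokyo, Hanoi—Sofia, Oslo—Tokyo, Hanoi—Lagos}.
Of the listed edges, {Hanoi—Tokyo} are in the MST → 1.

1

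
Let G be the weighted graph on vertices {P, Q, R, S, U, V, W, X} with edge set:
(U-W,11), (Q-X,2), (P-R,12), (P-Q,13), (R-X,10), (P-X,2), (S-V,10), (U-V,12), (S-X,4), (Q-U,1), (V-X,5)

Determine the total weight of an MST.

35

Sort edges by weight, then run Kruskal:
Q-U (1): add — endpoints in different components.
P-X (2): add — endpoints in different components.
Q-X (2): add — endpoints in different components.
S-X (4): add — endpoints in different components.
V-X (5): add — endpoints in different components.
R-X (10): add — endpoints in different components.
S-V (10): skip — S and V already connected.
U-W (11): add — endpoints in different components.
MST edges: Q-U, P-X, Q-X, S-X, V-X, R-X, U-W; total weight 1+2+2+4+5+10+11 = 35.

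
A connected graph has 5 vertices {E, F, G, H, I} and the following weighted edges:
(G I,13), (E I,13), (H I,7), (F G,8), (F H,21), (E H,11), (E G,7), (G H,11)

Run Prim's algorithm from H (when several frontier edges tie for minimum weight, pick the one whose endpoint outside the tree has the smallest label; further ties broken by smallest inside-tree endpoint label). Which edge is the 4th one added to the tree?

F-G

Grow the tree from H using Prim:
Step 1: frontier [H I 7, E H 11, G H 11, F H 21] → take H I (7); add I.
Step 2: frontier [E H 11, G H 11, F H 21, E I 13, G I 13] → take E H (11); add E.
Step 3: frontier [E G 7, G H 11, F H 21, G I 13] → take E G (7); add G.
Step 4: frontier [F G 8, F H 21] → take F G (8); add F.
The 4th edge added is F G.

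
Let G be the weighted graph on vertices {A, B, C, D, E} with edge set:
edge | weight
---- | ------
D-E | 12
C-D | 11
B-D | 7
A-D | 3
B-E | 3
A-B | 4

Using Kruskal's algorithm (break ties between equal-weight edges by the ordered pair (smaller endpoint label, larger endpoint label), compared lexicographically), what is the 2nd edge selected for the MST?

Sort edges by weight, then run Kruskal:
A-D (3): add. Components now {A,D} {B} {C} {E}
B-E (3): add. Components now {A,D} {B,E} {C}
A-B (4): add. Components now {A,B,D,E} {C}
B-D (7): skip — B and D already connected.
C-D (11): add. Components now {A,B,C,D,E}
The 2nd edge added is B-E.

B-E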